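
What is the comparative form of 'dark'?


Apply comparative formation (add -er): 'dark' -> 'darker'.

darker


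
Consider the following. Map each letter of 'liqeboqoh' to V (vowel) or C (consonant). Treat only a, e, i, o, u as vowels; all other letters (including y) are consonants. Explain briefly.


Letter mapping: l = C, i = V, q = C, e = V, b = C, o = V, q = C, o = V, h = C.

CVCVCVCVC


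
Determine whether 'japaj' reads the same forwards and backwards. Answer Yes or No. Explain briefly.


Forward: 'japaj'
Reversed: 'japaj'
They are identical.

Yes


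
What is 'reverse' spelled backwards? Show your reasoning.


Reverse 'reverse' character by character: 'esrever'.

esrever


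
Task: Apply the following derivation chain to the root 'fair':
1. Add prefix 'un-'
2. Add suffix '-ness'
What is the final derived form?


Step 1: Add prefix 'un-' to 'fair' = 'unfair'
Step 2: Add suffix '-ness' to 'unfair' = 'unfairness'

unfairness


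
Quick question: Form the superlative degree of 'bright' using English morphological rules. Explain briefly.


Apply superlative formation (add -est): 'bright' -> 'brightest'.

brightest


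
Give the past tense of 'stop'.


Apply rule: Double final consonant and add -ed. 'stop' becomes 'stopped'.

stopped


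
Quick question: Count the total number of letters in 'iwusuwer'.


Spell out 'iwusuwer' and number each letter: i(1), w(2), u(3), s(4), u(5), w(6), e(7), r(8). Total: 8 letters.

8


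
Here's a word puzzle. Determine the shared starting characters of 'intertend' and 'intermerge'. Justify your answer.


Compare from the start: 5 characters match: 'inter'. Mismatch at position 6: 't' vs 'm'.

inter


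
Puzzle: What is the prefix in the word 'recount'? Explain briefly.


The word 'recount' = 're' (prefix) + 'count' (root). The prefix is 're'.

re


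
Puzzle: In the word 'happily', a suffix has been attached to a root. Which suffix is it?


The word 'happily' = 'happy' (root) + '-ly' (suffix). The suffix is '-ly'.

ly


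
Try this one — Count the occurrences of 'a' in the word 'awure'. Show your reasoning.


Letter 'a' in 'awure': found at position(s) 1 = 1 occurrence(s).

1


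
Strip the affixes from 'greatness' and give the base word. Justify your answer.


Remove suffix '-ness' from 'greatness' to get root 'great'.

great


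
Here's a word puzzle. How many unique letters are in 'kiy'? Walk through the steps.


Unique letters in 'kiy': {i, k, y} = 3 distinct letters.

3


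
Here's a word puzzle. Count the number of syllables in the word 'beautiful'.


Break 'beautiful' into syllables: beau-ti-ful -> beau | ti | ful = 3 syllables

3 syllables


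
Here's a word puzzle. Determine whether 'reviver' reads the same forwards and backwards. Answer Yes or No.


Forward: 'reviver'
Reversed: 'reviver'
They are identical.

Yes


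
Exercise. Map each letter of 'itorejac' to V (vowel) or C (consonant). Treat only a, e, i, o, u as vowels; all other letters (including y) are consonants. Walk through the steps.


Letter mapping: i = V, t = C, o = V, r = C, e = V, j = C, a = V, c = C.

VCVCVCVC


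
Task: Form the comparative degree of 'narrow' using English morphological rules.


Apply comparative formation (add -er): 'narrow' -> 'narrower'.

narrower


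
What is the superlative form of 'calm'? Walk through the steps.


Apply superlative formation (add -est): 'calm' -> 'calmest'.

calmest


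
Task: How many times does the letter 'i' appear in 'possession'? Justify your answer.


Letter 'i' in 'possession': found at position(s) 8 = 1 occurrence(s).

1


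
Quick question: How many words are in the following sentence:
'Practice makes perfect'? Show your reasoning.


Split into words: Practice | makes | perfect = 3 words.

3


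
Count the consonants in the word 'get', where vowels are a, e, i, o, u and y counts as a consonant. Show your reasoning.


Consonants in 'get': g, t = 2 consonants.

2


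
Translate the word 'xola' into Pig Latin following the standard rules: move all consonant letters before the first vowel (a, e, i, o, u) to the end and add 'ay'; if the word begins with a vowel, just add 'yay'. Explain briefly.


'xola': move consonant cluster 'x' to end and add 'ay': 'olaxay'.

olaxay


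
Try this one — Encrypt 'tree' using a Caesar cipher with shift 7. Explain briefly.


Shift each letter by 7: t -> a, r -> y, e -> l, e -> l. Result: 'ayll'.

ayll


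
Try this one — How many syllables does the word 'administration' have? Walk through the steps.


Break 'administration' into syllables: ad-min-is-tra-tion -> ad | min | is | tra | tion = 5 syllables

5 syllables


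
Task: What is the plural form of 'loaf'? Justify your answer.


Apply rule: Change -f to -ves. 'loaf' becomes 'loaves'.

loaves


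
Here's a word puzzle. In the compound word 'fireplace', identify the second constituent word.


Split 'fireplace' into 'fire' + 'place'. The second part is 'place'.

place


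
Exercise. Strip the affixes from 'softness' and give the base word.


Remove suffix '-ness' from 'softness' to get root 'soft'.

soft


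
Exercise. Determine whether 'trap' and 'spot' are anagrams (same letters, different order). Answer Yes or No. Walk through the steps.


Sorted letters of 'trap': 'aprt'
Sorted letters of 'spot': 'opst'
They do not match.

No


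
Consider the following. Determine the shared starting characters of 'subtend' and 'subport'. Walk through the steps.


Compare from the start: 3 characters match: 'sub'. Mismatch at position 4: 't' vs 'p'.

sub


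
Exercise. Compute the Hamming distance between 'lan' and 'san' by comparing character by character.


Alignment:
Position 1: 'l' vs 's' = DIFFER
Position 2: 'a' vs 'a' = match
Position 3: 'n' vs 'n' = match
Total differences: 1

1


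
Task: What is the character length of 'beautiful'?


Spell out 'beautiful' and number each letter: b(1), e(2), a(3), u(4), t(5), i(6), f(7), u(8), l(9). Total: 9 letters.

9


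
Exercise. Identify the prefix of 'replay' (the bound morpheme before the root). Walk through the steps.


The word 'replay' = 're' (prefix) + 'play' (root). The prefix is 're'.

re


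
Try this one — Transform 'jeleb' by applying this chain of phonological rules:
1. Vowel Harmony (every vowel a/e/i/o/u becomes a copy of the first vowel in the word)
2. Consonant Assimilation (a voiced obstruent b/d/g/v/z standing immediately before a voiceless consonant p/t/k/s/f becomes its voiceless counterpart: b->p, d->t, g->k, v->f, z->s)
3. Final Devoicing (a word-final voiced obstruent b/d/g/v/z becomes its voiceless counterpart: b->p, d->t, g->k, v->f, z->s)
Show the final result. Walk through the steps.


Starting form: 'jeleb'
Rule 1: Vowel Harmony: all vowels already match. No change.
Rule 2: Consonant Assimilation: no voiced obstruent (b/d/g/v/z) stands immediately before a voiceless consonant (p/t/k/s/f). No change.
Rule 3: Final Devoicing: word-final voiced obstruent 'b' becomes voiceless 'p'. 'jeleb' -> 'jelep'
Final form: 'jelep'

jelep


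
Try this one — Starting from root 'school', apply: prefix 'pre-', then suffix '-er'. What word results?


Step 1: Add prefix 'pre-' to 'school' = 'preschool'
Step 2: Add suffix '-er' to 'preschool' = 'preschooler'

preschooler


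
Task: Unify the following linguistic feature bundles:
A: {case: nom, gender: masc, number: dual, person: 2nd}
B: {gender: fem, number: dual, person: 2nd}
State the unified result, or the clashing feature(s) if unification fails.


Compare features:
case: A=nom vs B=_ -> unified: nom
gender: A=masc vs B=fem -> CLASH
number: A=dual vs B=dual -> unified: dual
person: A=2nd vs B=2nd -> unified: 2nd
Clash detected on feature 'gender' (masc vs fem); unification fails.

CLASH on 'gender' (masc vs fem)


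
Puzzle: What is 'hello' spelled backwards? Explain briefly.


Reverse 'hello' character by character: 'olleh'.

olleh


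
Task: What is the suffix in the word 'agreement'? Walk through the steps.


The word 'agreement' = 'agree' (root) + '-ment' (suffix). The suffix is '-ment'.

ment


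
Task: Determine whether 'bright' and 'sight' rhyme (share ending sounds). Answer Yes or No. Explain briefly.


Rime (stressed vowel + following sounds) of 'bright': -ight = /aɪt/
Rime of 'sight': -ight = /aɪt/
/aɪt/ and /aɪt/ are the same ending sound, so the words rhyme.

Yes


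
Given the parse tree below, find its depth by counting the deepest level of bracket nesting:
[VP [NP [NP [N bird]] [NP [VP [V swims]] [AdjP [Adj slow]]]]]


Count bracket nesting levels:
'[' at pos 0: depth = 1
'[' at pos 4: depth = 2
'[' at pos 8: depth = 3
'[' at pos 12: depth = 4
'[' at pos 22: depth = 3
'[' at pos 26: depth = 4
'[' at pos 30: depth = 5
'[' at pos 41: depth = 4
'[' at pos 47: depth = 5
Maximum depth reached: 5

5


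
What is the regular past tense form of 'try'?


Apply rule: Change -y to -ied. 'try' becomes 'tried'.

tried


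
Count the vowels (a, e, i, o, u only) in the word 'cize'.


Vowels in 'cize': i, e = 2 vowels.

2


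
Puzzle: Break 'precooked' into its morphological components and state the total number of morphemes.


Step 1: Identify prefix: 'pre' (meaning: before)
Step 2: Identify root: 'cook'
Step 3: Identify suffix(es): 'ed'
Decomposition: pre- (prefix: before) + cook (root) + -ed (suffix: past)
Total morphemes: 3

3 morphemes (pre- (prefix: before) + cook (root) + -ed (suffix: past))


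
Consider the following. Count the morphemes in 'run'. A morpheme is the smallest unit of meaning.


Decomposition: run (free morpheme) = 1 morpheme(s)

1 morphemes


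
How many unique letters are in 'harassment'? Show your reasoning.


Unique letters in 'harassment': {a, e, h, m, n, r, s, t} = 8 distinct letters.

8


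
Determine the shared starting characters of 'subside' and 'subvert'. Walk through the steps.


Compare from the start: 3 characters match: 'sub'. Mismatch at position 4: 's' vs 'v'.

sub


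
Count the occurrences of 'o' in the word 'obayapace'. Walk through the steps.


Letter 'o' in 'obayapace': found at position(s) 1 = 1 occurrence(s).

1


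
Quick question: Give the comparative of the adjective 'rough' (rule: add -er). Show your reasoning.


Apply comparative formation (add -er): 'rough' -> 'rougher'.

rougher


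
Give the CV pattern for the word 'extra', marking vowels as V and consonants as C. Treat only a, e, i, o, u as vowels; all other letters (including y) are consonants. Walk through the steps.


Letter mapping: e = V, x = C, t = C, r = C, a = V.

VCCCV


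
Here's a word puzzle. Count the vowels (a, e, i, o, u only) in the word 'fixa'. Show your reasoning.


Vowels in 'fixa': i, a = 2 vowels.

2


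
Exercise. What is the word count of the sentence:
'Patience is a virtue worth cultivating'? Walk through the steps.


Split into words: Patience | is | a | virtue | worth | cultivating = 6 words.

6


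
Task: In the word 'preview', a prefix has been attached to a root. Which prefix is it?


The word 'preview' = 'pre' (prefix) + 'view' (root). The prefix is 'pre'.

pre


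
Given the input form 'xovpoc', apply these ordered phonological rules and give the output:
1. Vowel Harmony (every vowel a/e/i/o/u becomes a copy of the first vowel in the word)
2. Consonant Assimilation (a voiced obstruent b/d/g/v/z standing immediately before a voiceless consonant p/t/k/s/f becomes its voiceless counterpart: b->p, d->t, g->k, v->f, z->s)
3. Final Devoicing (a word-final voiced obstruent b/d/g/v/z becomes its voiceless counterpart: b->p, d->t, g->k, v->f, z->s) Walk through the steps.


Starting form: 'xovpoc'
Rule 1: Vowel Harmony: all vowels already match. No change.
Rule 2: Consonant Assimilation: voiced obstruent before voiceless consonant becomes voiceless ('vp' -> 'fp'). 'xovpoc' -> 'xofpoc'
Rule 3: Final Devoicing: final consonant 'c' is not one of the voiced obstruents b/d/g/v/z. No change.
Final form: 'xofpoc'

xofpoc


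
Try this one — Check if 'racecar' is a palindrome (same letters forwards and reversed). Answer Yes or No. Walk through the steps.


Forward: 'racecar'
Reversed: 'racecar'
They are identical.

Yes


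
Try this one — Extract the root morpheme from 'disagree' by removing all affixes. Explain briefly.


Remove prefix 'dis' from 'disagree' to get root 'agree'.

agree


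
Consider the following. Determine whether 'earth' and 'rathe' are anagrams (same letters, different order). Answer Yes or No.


Sorted letters of 'earth': 'aehrt'
Sorted letters of 'rathe': 'aehrt'
They match.

Yes


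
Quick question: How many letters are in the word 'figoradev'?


Spell out 'figoradev' and number each letter: f(1), i(2), g(3), o(4), r(5), a(6), d(7), e(8), v(9). Total: 9 letters.

9


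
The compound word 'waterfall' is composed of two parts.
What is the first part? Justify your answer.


Split 'waterfall' into 'water' + 'fall'. The first part is 'water'.

water


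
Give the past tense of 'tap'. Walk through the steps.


Apply rule: Double final consonant and add -ed. 'tap' becomes 'tapped'.

tapped


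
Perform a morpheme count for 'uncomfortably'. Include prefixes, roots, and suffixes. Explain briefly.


Decomposition: un- (prefix) + comfort (root) + -able (suffix) + -ly (suffix) = 4 morpheme(s)

4 morphemes


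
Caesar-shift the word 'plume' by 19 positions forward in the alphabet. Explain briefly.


Shift each letter by 19: p -> i, l -> e, u -> n, m -> f, e -> x. Result: 'ienfx'.

ienfx


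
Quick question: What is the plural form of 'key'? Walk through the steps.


Apply rule: Add -s. 'key' becomes 'keys'.

keys


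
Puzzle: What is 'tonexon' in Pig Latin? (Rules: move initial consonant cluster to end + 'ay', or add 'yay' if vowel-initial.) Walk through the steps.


'tonexon': move consonant cluster 't' to end and add 'ay': 'onexontay'.

onexontay


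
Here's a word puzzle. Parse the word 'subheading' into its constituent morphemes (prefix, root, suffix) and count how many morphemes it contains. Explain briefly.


Step 1: Identify prefix: 'sub' (meaning: below)
Step 2: Identify root: 'head'
Step 3: Identify suffix(es): 'ing'
Decomposition: sub- (prefix: below) + head (root) + -ing (suffix: ongoing/result)
Total morphemes: 3

3 morphemes (sub- (prefix: below) + head (root) + -ing (suffix: ongoing/result))


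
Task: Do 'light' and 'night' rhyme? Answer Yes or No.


Rime (stressed vowel + following sounds) of 'light': -ight = /aɪt/
Rime of 'night': -ight = /aɪt/
/aɪt/ and /aɪt/ are the same ending sound, so the words rhyme.

Yes


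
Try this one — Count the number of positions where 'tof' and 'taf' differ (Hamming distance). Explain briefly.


Alignment:
Position 1: 't' vs 't' = match
Position 2: 'o' vs 'a' = DIFFER
Position 3: 'f' vs 'f' = match
Total differences: 1

1


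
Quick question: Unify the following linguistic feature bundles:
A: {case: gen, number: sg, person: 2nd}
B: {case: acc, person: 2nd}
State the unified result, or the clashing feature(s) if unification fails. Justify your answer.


Compare features:
case: A=gen vs B=acc -> CLASH
number: A=sg vs B=_ -> unified: sg
person: A=2nd vs B=2nd -> unified: 2nd
Clash detected on feature 'case' (gen vs acc); unification fails.

CLASH on 'case' (gen vs acc)


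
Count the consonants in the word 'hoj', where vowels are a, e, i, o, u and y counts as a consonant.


Consonants in 'hoj': h, j = 2 consonants.

2


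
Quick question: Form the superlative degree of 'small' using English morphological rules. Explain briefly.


Apply superlative formation (add -est): 'small' -> 'smallest'.

smallest


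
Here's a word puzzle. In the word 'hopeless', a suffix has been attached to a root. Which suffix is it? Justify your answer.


The word 'hopeless' = 'hope' (root) + '-less' (suffix). The suffix is '-less'.

less


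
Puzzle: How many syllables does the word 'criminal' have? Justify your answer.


Break 'criminal' into syllables: crim-i-nal -> crim | i | nal = 3 syllables

3 syllables


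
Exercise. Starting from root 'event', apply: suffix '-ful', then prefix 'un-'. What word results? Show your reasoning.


Step 1: Add suffix '-ful' to 'event' = 'eventful'
Step 2: Add prefix 'un-' to 'eventful' = 'uneventful'

uneventful


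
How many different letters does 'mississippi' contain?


Unique letters in 'mississippi': {i, m, p, s} = 4 distinct letters.

4


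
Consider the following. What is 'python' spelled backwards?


Reverse 'python' character by character: 'nohtyp'.

nohtyp


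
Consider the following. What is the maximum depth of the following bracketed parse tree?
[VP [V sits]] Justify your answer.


Count bracket nesting levels:
'[' at pos 0: depth = 1
'[' at pos 4: depth = 2
Maximum depth reached: 2

2


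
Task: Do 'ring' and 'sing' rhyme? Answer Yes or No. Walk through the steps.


Rime (stressed vowel + following sounds) of 'ring': -ing = /ɪŋ/
Rime of 'sing': -ing = /ɪŋ/
/ɪŋ/ and /ɪŋ/ are the same ending sound, so the words rhyme.

Yes


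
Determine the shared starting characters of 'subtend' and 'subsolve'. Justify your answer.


Compare from the start: 3 characters match: 'sub'. Mismatch at position 4: 't' vs 's'.

sub


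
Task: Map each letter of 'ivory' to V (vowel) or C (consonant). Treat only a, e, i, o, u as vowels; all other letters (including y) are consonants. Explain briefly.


Letter mapping: i = V, v = C, o = V, r = C, y = C.

VCVCC


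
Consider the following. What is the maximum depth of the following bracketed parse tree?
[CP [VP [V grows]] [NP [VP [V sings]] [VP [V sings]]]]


Count bracket nesting levels:
'[' at pos 0: depth = 1
'[' at pos 4: depth = 2
'[' at pos 8: depth = 3
'[' at pos 19: depth = 2
'[' at pos 23: depth = 3
'[' at pos 27: depth = 4
'[' at pos 38: depth = 3
'[' at pos 42: depth = 4
Maximum depth reached: 4

4


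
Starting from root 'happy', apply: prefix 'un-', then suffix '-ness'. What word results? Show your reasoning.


Step 1: Add prefix 'un-' to 'happy' = 'unhappy'
Step 2: Add suffix '-ness' to 'unhappy' = 'unhappiness'

unhappiness


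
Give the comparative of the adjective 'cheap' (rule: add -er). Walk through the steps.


Apply comparative formation (add -er): 'cheap' -> 'cheaper'.

cheaper


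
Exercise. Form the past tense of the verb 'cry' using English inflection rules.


Apply rule: Change -y to -ied. 'cry' becomes 'cried'.

cried


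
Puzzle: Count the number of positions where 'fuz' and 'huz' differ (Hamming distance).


Alignment:
Position 1: 'f' vs 'h' = DIFFER
Position 2: 'u' vs 'u' = match
Position 3: 'z' vs 'z' = match
Total differences: 1

1


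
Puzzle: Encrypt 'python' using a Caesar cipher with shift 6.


Shift each letter by 6: p -> v, y -> e, t -> z, h -> n, o -> u, n -> t. Result: 'veznut'.

veznut


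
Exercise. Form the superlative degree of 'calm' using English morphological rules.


Apply superlative formation (add -est): 'calm' -> 'calmest'.

calmest


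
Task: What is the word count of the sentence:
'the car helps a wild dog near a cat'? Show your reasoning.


Split into words: the | car | helps | a | wild | dog | near | a | cat = 9 words.

9


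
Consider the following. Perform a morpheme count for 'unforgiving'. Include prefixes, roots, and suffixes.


Decomposition: un- (prefix) + forgive (root) + -ing (suffix) = 3 morpheme(s)

3 morphemes


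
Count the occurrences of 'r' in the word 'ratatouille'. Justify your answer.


Letter 'r' in 'ratatouille': found at position(s) 1 = 1 occurrence(s).

1


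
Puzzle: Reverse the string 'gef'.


Reverse 'gef' character by character: 'feg'.

feg


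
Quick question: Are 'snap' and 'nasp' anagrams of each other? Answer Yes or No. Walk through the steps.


Sorted letters of 'snap': 'anps'
Sorted letters of 'nasp': 'anps'
They match.

Yes


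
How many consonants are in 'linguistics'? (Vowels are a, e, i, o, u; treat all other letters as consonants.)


Consonants in 'linguistics': l, n, g, s, t, c, s = 7 consonants.

7


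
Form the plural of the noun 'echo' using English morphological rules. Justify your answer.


Apply rule: Add -es (consonant + o). 'echo' becomes 'echoes'.

echoes


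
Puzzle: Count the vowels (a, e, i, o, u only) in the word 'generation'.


Vowels in 'generation': e, e, a, i, o = 5 vowels.

5


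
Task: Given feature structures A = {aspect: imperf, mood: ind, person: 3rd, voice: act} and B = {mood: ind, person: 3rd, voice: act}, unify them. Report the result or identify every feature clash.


Compare features:
aspect: A=imperf vs B=_ -> unified: imperf
mood: A=ind vs B=ind -> unified: ind
person: A=3rd vs B=3rd -> unified: 3rd
voice: A=act vs B=act -> unified: act
No clashes found.

Unified: {aspect: imperf, mood: ind, person: 3rd, voice: act}


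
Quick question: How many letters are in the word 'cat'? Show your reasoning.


Spell out 'cat' and number each letter: c(1), a(2), t(3). Total: 3 letters.

3


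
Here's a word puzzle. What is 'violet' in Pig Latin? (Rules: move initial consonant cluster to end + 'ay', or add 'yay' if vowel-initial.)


'violet': move consonant cluster 'v' to end and add 'ay': 'ioletvay'.

ioletvay


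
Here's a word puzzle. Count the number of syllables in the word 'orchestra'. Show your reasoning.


Break 'orchestra' into syllables: or-ches-tra -> or | ches | tra = 3 syllables

3 syllables


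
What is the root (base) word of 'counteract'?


Remove prefix 'counter' from 'counteract' to get root 'act'.

act


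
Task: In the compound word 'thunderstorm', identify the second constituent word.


Split 'thunderstorm' into 'thunder' + 'storm'. The second part is 'storm'.

storm


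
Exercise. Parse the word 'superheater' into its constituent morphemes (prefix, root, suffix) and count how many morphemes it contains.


Step 1: Identify prefix: 'super' (meaning: above)
Step 2: Identify root: 'heat'
Step 3: Identify suffix(es): 'er'
Decomposition: super- (prefix: above) + heat (root) + -er (suffix: one who)
Total morphemes: 3

3 morphemes (super- (prefix: above) + heat (root) + -er (suffix: one who))


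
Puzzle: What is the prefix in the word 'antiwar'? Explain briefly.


The word 'antiwar' = 'anti' (prefix) + 'war' (root). The prefix is 'anti'.

anti


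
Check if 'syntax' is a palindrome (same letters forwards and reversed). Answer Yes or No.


Forward: 'syntax'
Reversed: 'xatnys'
They differ.

No


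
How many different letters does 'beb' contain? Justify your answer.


Unique letters in 'beb': {b, e} = 2 distinct letters.

2


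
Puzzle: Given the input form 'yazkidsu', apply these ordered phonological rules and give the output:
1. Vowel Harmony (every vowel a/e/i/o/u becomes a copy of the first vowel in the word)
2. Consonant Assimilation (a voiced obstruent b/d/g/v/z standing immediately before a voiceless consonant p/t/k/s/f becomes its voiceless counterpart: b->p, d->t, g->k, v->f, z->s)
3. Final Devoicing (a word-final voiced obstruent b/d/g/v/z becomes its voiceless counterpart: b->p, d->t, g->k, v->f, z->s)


Starting form: 'yazkidsu'
Rule 1: Vowel Harmony: all vowels become 'a' (matching first vowel). 'yazkidsu' -> 'yazkadsa'
Rule 2: Consonant Assimilation: voiced obstruent before voiceless consonant becomes voiceless ('zk' -> 'sk', 'ds' -> 'ts'). 'yazkadsa' -> 'yaskatsa'
Rule 3: Final Devoicing: the word ends in the vowel 'a', not a consonant. No change.
Final form: 'yaskatsa'

yaskatsa


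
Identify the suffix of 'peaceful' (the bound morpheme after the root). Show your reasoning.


The word 'peaceful' = 'peace' (root) + '-ful' (suffix). The suffix is '-ful'.

ful


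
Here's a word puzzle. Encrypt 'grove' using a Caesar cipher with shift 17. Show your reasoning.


Shift each letter by 17: g -> x, r -> i, o -> f, v -> m, e -> v. Result: 'xifmv'.

xifmv


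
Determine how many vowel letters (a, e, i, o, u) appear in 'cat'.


Vowels in 'cat': a = 1 vowels.

1


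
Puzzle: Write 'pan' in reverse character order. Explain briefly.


Reverse 'pan' character by character: 'nap'.

nap


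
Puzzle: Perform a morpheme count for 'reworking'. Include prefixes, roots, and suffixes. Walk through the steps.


Decomposition: re- (prefix) + work (root) + -ing (suffix) = 3 morpheme(s)

3 morphemes


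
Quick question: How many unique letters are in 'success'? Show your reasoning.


Unique letters in 'success': {c, e, s, u} = 4 distinct letters.

4


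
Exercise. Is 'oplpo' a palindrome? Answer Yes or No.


Forward: 'oplpo'
Reversed: 'oplpo'
They are identical.

Yes


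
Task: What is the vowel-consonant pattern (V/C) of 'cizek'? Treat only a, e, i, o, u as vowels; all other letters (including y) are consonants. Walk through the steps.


Letter mapping: c = C, i = V, z = C, e = V, k = C.

CVCVC


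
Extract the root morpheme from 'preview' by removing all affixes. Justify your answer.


Remove prefix 'pre' from 'preview' to get root 'view'.

view


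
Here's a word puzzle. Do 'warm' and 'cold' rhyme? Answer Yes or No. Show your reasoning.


Rime (stressed vowel + following sounds) of 'warm': -arm = /ɔːrm/
Rime of 'cold': -old = /oʊld/
/ɔːrm/ and /oʊld/ are different ending sounds, so the words do not rhyme.

No


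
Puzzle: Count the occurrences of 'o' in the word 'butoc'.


Letter 'o' in 'butoc': found at position(s) 4 = 1 occurrence(s).

1


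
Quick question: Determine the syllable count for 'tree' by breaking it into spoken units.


Break 'tree' into syllables: tree -> tree = 1 syllable

1 syllable


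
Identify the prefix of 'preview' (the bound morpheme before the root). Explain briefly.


The word 'preview' = 'pre' (prefix) + 'view' (root). The prefix is 'pre'.

pre


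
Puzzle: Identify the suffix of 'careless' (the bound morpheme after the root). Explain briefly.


The word 'careless' = 'care' (root) + '-less' (suffix). The suffix is '-less'.

less


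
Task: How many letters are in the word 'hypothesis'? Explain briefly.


Spell out 'hypothesis' and number each letter: h(1), y(2), p(3), o(4), t(5), h(6), e(7), s(8), i(9), s(10). Total: 10 letters.

10


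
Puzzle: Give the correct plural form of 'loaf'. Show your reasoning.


Apply rule: Change -f to -ves. 'loaf' becomes 'loaves'.

loaves


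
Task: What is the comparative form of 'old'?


Apply comparative formation (add -er): 'old' -> 'older'.

older


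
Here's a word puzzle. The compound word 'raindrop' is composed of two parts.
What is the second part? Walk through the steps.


Split 'raindrop' into 'rain' + 'drop'. The second part is 'drop'.

drop


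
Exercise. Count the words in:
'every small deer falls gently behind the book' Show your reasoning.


Split into words: every | small | deer | falls | gently | behind | the | book = 8 words.

8


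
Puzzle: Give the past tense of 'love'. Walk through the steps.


Apply rule: Add -d (word ends in -e). 'love' becomes 'loved'.

loved


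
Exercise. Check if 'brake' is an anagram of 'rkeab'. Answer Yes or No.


Sorted letters of 'brake': 'abekr'
Sorted letters of 'rkeab': 'abekr'
They match.

Yes


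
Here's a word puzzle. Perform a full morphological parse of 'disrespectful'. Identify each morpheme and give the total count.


Step 1: Identify prefix: 'dis' (meaning: not/apart)
Step 2: Identify root: 'respect'
Step 3: Identify suffix(es): 'ful'
Decomposition: dis- (prefix: not/apart) + respect (root) + -ful (suffix: full of)
Total morphemes: 3

3 morphemes (dis- (prefix: not/apart) + respect (root) + -ful (suffix: full of))


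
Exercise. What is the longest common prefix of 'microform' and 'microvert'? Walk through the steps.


Compare from the start: 5 characters match: 'micro'. Mismatch at position 6: 'f' vs 'v'.

micro


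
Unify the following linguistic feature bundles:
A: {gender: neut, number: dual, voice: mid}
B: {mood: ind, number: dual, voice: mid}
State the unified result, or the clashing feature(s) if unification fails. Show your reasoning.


Compare features:
gender: A=neut vs B=_ -> unified: neut
mood: A=_ vs B=ind -> unified: ind
number: A=dual vs B=dual -> unified: dual
voice: A=mid vs B=mid -> unified: mid
No clashes found.

Unified: {gender: neut, mood: ind, number: dual, voice: mid}


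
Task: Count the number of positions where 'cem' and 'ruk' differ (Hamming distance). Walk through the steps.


Alignment:
Position 1: 'c' vs 'r' = DIFFER
Position 2: 'e' vs 'u' = DIFFER
Position 3: 'm' vs 'k' = DIFFER
Total differences: 3

3


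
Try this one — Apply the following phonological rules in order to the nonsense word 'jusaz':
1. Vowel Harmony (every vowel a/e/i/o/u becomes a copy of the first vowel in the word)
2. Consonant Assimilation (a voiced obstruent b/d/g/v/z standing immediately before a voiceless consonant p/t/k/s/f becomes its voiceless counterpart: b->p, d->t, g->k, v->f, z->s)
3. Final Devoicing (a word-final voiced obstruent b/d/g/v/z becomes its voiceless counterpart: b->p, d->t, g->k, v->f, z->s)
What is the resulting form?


Starting form: 'jusaz'
Rule 1: Vowel Harmony: all vowels become 'u' (matching first vowel). 'jusaz' -> 'jusuz'
Rule 2: Consonant Assimilation: no voiced obstruent (b/d/g/v/z) stands immediately before a voiceless consonant (p/t/k/s/f). No change.
Rule 3: Final Devoicing: word-final voiced obstruent 'z' becomes voiceless 's'. 'jusuz' -> 'jusus'
Final form: 'jusus'

jusus


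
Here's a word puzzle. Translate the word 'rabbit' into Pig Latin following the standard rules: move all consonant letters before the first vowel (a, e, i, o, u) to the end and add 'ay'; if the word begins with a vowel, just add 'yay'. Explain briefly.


'rabbit': move consonant cluster 'r' to end and add 'ay': 'abbitray'.

abbitray


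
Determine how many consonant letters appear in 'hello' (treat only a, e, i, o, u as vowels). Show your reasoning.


Consonants in 'hello': h, l, l = 3 consonants.

3


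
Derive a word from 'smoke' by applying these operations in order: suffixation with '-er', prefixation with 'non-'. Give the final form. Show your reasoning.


Step 1: Add suffix '-er' to 'smoke' = 'smoker'
Step 2: Add prefix 'non-' to 'smoker' = 'nonsmoker'

nonsmoker


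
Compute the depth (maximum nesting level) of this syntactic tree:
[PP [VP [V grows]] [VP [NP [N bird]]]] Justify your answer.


Count bracket nesting levels:
'[' at pos 0: depth = 1
'[' at pos 4: depth = 2
'[' at pos 8: depth = 3
'[' at pos 19: depth = 2
'[' at pos 23: depth = 3
'[' at pos 27: depth = 4
Maximum depth reached: 4

4


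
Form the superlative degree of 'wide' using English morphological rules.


Apply superlative formation (ends in e: add -st): 'wide' -> 'widest'.

widest


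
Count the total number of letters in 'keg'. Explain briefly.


Spell out 'keg' and number each letter: k(1), e(2), g(3). Total: 3 letters.

3


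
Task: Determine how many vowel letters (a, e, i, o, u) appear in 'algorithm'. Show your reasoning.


Vowels in 'algorithm': a, o, i = 3 vowels.

3


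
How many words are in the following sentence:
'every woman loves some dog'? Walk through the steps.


Split into words: every | woman | loves | some | dog = 5 words.

5


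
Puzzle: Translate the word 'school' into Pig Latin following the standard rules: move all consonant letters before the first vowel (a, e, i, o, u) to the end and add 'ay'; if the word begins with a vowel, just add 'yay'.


'school': move consonant cluster 'sch' to end and add 'ay': 'oolschay'.

oolschay


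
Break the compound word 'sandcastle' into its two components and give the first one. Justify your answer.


Split 'sandcastle' into 'sand' + 'castle'. The first part is 'sand'.

sand


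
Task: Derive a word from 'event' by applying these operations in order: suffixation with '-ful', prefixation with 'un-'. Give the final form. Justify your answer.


Step 1: Add suffix '-ful' to 'event' = 'eventful'
Step 2: Add prefix 'un-' to 'eventful' = 'uneventful'

uneventful


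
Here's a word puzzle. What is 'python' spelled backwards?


Reverse 'python' character by character: 'nohtyp'.

nohtyp


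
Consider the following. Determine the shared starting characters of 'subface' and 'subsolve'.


Compare from the start: 3 characters match: 'sub'. Mismatch at position 4: 'f' vs 's'.

sub


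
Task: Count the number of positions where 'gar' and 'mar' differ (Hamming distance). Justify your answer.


Alignment:
Position 1: 'g' vs 'm' = DIFFER
Position 2: 'a' vs 'a' = match
Position 3: 'r' vs 'r' = match
Total differences: 1

1


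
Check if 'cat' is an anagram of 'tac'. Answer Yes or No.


Sorted letters of 'cat': 'act'
Sorted letters of 'tac': 'act'
They match.

Yes


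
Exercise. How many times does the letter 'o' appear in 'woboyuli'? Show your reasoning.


Letter 'o' in 'woboyuli': found at position(s) 2, 4 = 2 occurrence(s).

2


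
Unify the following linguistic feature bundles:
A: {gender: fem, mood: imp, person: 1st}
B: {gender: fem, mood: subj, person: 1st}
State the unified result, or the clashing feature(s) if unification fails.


Compare features:
gender: A=fem vs B=fem -> unified: fem
mood: A=imp vs B=subj -> CLASH
person: A=1st vs B=1st -> unified: 1st
Clash detected on feature 'mood' (imp vs subj); unification fails.

CLASH on 'mood' (imp vs subj)


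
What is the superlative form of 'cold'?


Apply superlative formation (add -est): 'cold' -> 'coldest'.

coldest


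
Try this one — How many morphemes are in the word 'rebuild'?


Decomposition: re- (prefix) + build (root) = 2 morpheme(s)

2 morphemes


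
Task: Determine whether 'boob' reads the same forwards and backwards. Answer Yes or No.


Forward: 'boob'
Reversed: 'boob'
They are identical.

Yes


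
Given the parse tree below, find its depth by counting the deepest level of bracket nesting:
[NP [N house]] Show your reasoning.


Count bracket nesting levels:
'[' at pos 0: depth = 1
'[' at pos 4: depth = 2
Maximum depth reached: 2

2


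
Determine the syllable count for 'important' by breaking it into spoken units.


Break 'important' into syllables: im-por-tant -> im | por | tant = 3 syllables

3 syllables


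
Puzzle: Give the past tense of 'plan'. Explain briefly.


Apply rule: Double final consonant and add -ed. 'plan' becomes 'planned'.

planned


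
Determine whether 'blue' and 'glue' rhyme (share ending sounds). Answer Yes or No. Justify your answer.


Rime (stressed vowel + following sounds) of 'blue': -ue = /uː/
Rime of 'glue': -ue = /uː/
/uː/ and /uː/ are the same ending sound, so the words rhyme.

Yes


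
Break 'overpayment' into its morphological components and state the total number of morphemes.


Step 1: Identify prefix: 'over' (meaning: excessively)
Step 2: Identify root: 'pay'
Step 3: Identify suffix(es): 'ment'
Decomposition: over- (prefix: excessively) + pay (root) + -ment (suffix: action/result)
Total morphemes: 3

3 morphemes (over- (prefix: excessively) + pay (root) + -ment (suffix: action/result))


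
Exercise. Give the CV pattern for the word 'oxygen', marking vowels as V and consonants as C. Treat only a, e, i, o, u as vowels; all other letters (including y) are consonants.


Letter mapping: o = V, x = C, y = C, g = C, e = V, n = C.

VCCCVC


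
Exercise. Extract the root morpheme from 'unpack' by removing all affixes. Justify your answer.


Remove prefix 'un' from 'unpack' to get root 'pack'.

pack


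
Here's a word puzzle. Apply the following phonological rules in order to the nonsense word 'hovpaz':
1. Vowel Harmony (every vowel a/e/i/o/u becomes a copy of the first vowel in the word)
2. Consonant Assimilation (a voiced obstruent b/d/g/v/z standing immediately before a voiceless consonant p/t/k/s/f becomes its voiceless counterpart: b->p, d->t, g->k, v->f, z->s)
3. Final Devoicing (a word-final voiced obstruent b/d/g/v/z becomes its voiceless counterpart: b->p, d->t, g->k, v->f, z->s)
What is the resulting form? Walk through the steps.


Starting form: 'hovpaz'
Rule 1: Vowel Harmony: all vowels become 'o' (matching first vowel). 'hovpaz' -> 'hovpoz'
Rule 2: Consonant Assimilation: voiced obstruent before voiceless consonant becomes voiceless ('vp' -> 'fp'). 'hovpoz' -> 'hofpoz'
Rule 3: Final Devoicing: word-final voiced obstruent 'z' becomes voiceless 's'. 'hofpoz' -> 'hofpos'
Final form: 'hofpos'

hofpos


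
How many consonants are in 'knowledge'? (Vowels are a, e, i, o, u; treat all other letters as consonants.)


Consonants in 'knowledge': k, n, w, l, d, g = 6 consonants.

6


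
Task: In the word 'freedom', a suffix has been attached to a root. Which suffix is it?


The word 'freedom' = 'free' (root) + '-dom' (suffix). The suffix is '-dom'.

dom


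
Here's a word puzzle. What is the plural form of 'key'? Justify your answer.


Apply rule: Add -s. 'key' becomes 'keys'.

keys


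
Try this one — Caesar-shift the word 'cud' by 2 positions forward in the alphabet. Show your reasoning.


Shift each letter by 2: c -> e, u -> w, d -> f. Result: 'ewf'.

ewf


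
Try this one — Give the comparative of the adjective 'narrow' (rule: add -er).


Apply comparative formation (add -er): 'narrow' -> 'narrower'.

narrower


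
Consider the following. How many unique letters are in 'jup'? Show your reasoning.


Unique letters in 'jup': {j, p, u} = 3 distinct letters.

3


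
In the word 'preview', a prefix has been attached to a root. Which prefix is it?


The word 'preview' = 'pre' (prefix) + 'view' (root). The prefix is 'pre'.

pre


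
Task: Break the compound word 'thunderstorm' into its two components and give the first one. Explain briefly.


Split 'thunderstorm' into 'thunder' + 'storm'. The first part is 'thunder'.

thunder


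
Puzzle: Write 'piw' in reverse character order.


Reverse 'piw' character by character: 'wip'.

wip


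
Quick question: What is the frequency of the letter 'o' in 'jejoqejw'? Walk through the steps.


Letter 'o' in 'jejoqejw': found at position(s) 4 = 1 occurrence(s).

1


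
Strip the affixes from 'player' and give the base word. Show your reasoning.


Remove suffix '-er' from 'player' to get root 'play'.

play


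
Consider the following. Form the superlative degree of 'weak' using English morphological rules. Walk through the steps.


Apply superlative formation (add -est): 'weak' -> 'weakest'.

weakest


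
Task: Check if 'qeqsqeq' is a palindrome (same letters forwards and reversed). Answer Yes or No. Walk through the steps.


Forward: 'qeqsqeq'
Reversed: 'qeqsqeq'
They are identical.

Yes


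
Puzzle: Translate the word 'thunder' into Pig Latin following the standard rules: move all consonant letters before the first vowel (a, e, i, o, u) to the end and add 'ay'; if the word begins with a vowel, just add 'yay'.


'thunder': move consonant cluster 'th' to end and add 'ay': 'underthay'.

underthay


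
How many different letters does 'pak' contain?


Unique letters in 'pak': {a, k, p} = 3 distinct letters.

3


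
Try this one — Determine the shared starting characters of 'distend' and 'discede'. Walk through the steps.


Compare from the start: 3 characters match: 'dis'. Mismatch at position 4: 't' vs 'c'.

dis


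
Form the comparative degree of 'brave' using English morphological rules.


Apply comparative formation (ends in e: add -r): 'brave' -> 'braver'.

braver
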